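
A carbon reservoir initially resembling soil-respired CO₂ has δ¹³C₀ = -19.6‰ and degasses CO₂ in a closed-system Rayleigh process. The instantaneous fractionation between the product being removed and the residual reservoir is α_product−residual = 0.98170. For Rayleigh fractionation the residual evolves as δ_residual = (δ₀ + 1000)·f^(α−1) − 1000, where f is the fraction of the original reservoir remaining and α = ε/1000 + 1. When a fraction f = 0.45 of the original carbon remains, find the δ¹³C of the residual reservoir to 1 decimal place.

Rayleigh residual: δ_res = (δ₀ + 1000)·f^(α−1) − 1000
α − 1 = -0.01830
f^(α−1) = 0.45^(-0.01830) = 1.014720
δ_res = (-19.6 + 1000) × 1.014720 − 1000 = 994.831 − 1000 = -5.17‰

-5.2‰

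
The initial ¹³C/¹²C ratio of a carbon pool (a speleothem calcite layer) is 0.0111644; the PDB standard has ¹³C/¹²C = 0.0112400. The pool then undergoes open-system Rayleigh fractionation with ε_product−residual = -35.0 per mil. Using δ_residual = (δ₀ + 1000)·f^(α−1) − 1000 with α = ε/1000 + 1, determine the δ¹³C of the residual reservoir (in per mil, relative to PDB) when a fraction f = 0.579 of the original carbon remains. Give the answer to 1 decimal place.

δ₀ = (0.0111644/0.0112400 − 1)×1000 = (0.993274 − 1)×1000 = -6.726 per mil
α − 1 = ε/1000 = -0.0350
f^(α−1) = 0.579^(-0.0350) = 1.019310
δ_res = (-6.726 + 1000) × 1.019310 − 1000 = 1012.454 − 1000 = 12.45 per mil

12.5 per mil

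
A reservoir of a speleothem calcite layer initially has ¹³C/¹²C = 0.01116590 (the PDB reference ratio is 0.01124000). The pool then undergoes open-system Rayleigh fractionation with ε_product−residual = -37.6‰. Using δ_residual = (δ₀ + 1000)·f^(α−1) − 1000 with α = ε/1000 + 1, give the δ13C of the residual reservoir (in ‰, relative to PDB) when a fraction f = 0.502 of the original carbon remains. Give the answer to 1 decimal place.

δ₀ = (0.01116590/0.01124000 − 1)×1000 = (0.993407 − 1)×1000 = -6.593‰
α − 1 = ε/1000 = -0.0376
f^(α−1) = 0.502^(-0.0376) = 1.026251
δ_res = (-6.593 + 1000) × 1.026251 − 1000 = 1019.485 − 1000 = 19.49‰

19.5‰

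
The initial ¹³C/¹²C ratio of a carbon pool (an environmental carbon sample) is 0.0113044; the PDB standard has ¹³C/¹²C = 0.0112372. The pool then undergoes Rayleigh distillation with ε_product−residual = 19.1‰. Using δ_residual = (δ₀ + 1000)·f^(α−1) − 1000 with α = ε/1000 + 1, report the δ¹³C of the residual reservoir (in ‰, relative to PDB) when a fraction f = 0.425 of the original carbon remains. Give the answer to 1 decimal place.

δ₀ = (0.0113044/0.0112372 − 1)×1000 = (1.005980 − 1)×1000 = 5.980‰
α − 1 = ε/1000 = 0.0191
f^(α−1) = 0.425^(0.0191) = 0.983790
δ_res = (5.980 + 1000) × 0.983790 − 1000 = 989.673 − 1000 = -10.33‰

-10.3‰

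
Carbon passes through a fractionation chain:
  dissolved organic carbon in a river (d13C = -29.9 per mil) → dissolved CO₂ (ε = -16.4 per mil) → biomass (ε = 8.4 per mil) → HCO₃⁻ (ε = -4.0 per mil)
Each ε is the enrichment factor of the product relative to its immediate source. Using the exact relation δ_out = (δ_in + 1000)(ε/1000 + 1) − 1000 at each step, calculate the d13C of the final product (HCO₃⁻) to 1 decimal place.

step 1: δ = (-29.90 + 1000)·(-16.4/1000 + 1) − 1000 = -45.81 per mil
step 2: δ = (-45.81 + 1000)·(8.4/1000 + 1) − 1000 = -37.79 per mil
step 3: δ = (-37.79 + 1000)·(-4.0/1000 + 1) − 1000 = -41.64 per mil

-41.6 per mil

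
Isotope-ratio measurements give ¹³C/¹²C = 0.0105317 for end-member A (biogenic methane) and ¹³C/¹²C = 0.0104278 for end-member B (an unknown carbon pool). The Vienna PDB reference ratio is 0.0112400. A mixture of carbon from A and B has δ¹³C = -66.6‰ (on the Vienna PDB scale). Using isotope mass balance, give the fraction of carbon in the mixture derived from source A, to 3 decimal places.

δ_A = (0.0105317/0.0112400 − 1)×1000 = (0.936984 − 1)×1000 = -63.016‰
δ_B = (0.0104278/0.0112400 − 1)×1000 = (0.927740 − 1)×1000 = -72.260‰
f_A = (δ_mix − δ_B)/(δ_A − δ_B) = (-66.6 − (-72.260))/(-63.016 − (-72.260))
f_A = 5.660 / 9.244 = 0.6123

0.612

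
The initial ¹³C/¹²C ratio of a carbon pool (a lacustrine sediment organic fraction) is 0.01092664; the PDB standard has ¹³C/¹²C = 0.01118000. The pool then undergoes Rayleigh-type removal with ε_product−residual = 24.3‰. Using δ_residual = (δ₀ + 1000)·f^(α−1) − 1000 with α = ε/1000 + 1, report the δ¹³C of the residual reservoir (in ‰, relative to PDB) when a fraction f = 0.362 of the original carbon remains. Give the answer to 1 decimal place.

-46.5‰

δ₀ = (0.01092664/0.01118000 − 1)×1000 = (0.977338 − 1)×1000 = -22.662‰
α − 1 = ε/1000 = 0.0243
f^(α−1) = 0.362^(0.0243) = 0.975611
δ_res = (-22.662 + 1000) × 0.975611 − 1000 = 953.502 − 1000 = -46.50‰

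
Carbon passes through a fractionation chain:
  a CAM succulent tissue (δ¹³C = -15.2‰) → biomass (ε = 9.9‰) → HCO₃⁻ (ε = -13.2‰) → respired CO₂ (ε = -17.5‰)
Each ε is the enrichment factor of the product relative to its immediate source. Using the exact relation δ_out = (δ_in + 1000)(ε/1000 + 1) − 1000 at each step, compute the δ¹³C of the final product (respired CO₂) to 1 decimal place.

step 1: δ = (-15.20 + 1000)·(9.9/1000 + 1) − 1000 = -5.45‰
step 2: δ = (-5.45 + 1000)·(-13.2/1000 + 1) − 1000 = -18.58‰
step 3: δ = (-18.58 + 1000)·(-17.5/1000 + 1) − 1000 = -35.75‰

-35.8‰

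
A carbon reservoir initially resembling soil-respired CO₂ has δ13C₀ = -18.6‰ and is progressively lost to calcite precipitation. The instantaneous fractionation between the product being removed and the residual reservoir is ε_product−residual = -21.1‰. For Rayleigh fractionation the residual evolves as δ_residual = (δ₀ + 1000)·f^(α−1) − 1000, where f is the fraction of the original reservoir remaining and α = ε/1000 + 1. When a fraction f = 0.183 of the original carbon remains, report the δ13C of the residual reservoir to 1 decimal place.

17.2‰

Rayleigh residual: δ_res = (δ₀ + 1000)·f^(α−1) − 1000
α = ε/1000 + 1 = 0.97890, so α − 1 = -0.02110
f^(α−1) = 0.183^(-0.02110) = 1.036483
δ_res = (-18.6 + 1000) × 1.036483 − 1000 = 1017.205 − 1000 = 17.20‰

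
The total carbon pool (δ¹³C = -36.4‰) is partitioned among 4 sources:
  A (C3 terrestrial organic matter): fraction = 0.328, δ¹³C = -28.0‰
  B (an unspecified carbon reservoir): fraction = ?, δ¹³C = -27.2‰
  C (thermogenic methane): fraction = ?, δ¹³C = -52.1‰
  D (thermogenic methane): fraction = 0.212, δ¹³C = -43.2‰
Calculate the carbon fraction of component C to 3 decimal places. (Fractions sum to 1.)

0.223

Let f_C and f_B be the unknown fractions; fractions sum to 1 so f_C + f_B = 0.460.
Mass balance: Σ fᵢ·δᵢ = δ_bulk ⇒ f_C·(-52.1) + f_B·(-27.2) = -36.4 − (-18.342) = -18.058
Substitute f_B = 0.460 − f_C:
f_C·(-52.1 − -27.2) = -18.058 − 0.460×(-27.2) = -5.546
f_C = -5.546 / -24.9 = 0.2227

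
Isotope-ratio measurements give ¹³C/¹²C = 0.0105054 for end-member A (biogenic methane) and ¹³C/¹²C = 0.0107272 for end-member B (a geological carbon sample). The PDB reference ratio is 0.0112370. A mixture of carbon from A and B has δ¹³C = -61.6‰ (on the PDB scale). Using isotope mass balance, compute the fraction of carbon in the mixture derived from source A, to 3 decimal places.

δ_A = (0.0105054/0.0112370 − 1)×1000 = (0.934894 − 1)×1000 = -65.106‰
δ_B = (0.0107272/0.0112370 − 1)×1000 = (0.954632 − 1)×1000 = -45.368‰
f_A = (δ_mix − δ_B)/(δ_A − δ_B) = (-61.6 − (-45.368))/(-65.106 − (-45.368))
f_A = -16.232 / -19.738 = 0.8224

0.822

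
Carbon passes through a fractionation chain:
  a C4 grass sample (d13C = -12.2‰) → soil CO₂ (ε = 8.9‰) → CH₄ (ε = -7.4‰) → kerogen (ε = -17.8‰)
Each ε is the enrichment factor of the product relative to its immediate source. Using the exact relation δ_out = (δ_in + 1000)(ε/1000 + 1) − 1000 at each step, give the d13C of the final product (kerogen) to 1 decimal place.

step 1: δ = (-12.20 + 1000)·(8.9/1000 + 1) − 1000 = -3.41‰
step 2: δ = (-3.41 + 1000)·(-7.4/1000 + 1) − 1000 = -10.78‰
step 3: δ = (-10.78 + 1000)·(-17.8/1000 + 1) − 1000 = -28.39‰

-28.4‰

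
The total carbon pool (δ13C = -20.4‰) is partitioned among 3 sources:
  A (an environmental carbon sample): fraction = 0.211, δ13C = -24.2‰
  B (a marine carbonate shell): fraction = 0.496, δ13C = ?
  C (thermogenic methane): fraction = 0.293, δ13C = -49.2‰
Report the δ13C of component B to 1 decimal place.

-1.8‰

Isotope mass balance: δ_bulk = Σ fᵢ·δᵢ.
-20.4 = 0.211×(-24.2) + 0.496×δ_B + 0.293×(-49.2)
0.496·δ_B = -20.4 − (-19.522) = -0.878
δ_B = -0.878 / 0.496 = -1.77‰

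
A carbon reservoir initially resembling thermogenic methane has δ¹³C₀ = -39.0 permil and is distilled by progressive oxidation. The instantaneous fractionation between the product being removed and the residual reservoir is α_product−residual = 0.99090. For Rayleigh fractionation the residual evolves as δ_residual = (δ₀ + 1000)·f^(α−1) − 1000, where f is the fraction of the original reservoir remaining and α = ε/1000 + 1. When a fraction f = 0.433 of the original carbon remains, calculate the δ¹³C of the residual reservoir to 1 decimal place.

-31.7 permil

Rayleigh residual: δ_res = (δ₀ + 1000)·f^(α−1) − 1000
α − 1 = -0.00910
f^(α−1) = 0.433^(-0.00910) = 1.007646
δ_res = (-39.0 + 1000) × 1.007646 − 1000 = 968.348 − 1000 = -31.65 permil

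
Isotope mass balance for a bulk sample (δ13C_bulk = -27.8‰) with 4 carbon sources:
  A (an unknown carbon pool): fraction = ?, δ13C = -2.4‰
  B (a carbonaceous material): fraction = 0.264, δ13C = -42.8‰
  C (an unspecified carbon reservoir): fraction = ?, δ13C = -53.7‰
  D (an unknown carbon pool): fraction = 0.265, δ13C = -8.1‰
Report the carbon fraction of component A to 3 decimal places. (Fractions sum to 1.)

Let f_A and f_C be the unknown fractions; fractions sum to 1 so f_A + f_C = 0.471.
Mass balance: Σ fᵢ·δᵢ = δ_bulk ⇒ f_A·(-2.4) + f_C·(-53.7) = -27.8 − (-13.446) = -14.354
Substitute f_C = 0.471 − f_A:
f_A·(-2.4 − -53.7) = -14.354 − 0.471×(-53.7) = 10.938
f_A = 10.938 / 51.3 = 0.2132

0.213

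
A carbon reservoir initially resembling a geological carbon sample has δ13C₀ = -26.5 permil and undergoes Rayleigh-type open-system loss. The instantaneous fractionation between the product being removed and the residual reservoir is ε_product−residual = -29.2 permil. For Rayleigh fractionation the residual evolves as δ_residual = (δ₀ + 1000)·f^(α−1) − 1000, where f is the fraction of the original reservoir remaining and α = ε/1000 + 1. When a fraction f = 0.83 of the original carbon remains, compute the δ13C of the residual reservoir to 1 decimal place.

-21.2 permil

Rayleigh residual: δ_res = (δ₀ + 1000)·f^(α−1) − 1000
α = ε/1000 + 1 = 0.97080, so α − 1 = -0.02920
f^(α−1) = 0.83^(-0.02920) = 1.005456
δ_res = (-26.5 + 1000) × 1.005456 − 1000 = 978.811 − 1000 = -21.19 permil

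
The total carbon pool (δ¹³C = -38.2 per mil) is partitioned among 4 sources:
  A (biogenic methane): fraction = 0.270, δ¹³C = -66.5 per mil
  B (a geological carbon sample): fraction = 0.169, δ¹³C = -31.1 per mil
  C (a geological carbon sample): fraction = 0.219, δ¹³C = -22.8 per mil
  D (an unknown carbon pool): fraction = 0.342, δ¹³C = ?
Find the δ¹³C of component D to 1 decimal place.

-29.2 per mil

Isotope mass balance: δ_bulk = Σ fᵢ·δᵢ.
-38.2 = 0.270×(-66.5) + 0.169×(-31.1) + 0.219×(-22.8) + 0.342×δ_D
0.342·δ_D = -38.2 − (-28.204) = -9.996
δ_D = -9.996 / 0.342 = -29.23 per mil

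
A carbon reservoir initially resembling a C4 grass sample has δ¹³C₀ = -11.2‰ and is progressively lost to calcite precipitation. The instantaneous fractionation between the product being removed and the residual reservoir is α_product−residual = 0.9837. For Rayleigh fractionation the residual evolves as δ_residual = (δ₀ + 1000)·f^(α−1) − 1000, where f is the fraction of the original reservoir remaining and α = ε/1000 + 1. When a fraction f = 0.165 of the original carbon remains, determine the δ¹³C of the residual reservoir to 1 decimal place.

18.3‰

Rayleigh residual: δ_res = (δ₀ + 1000)·f^(α−1) − 1000
α − 1 = -0.01630
f^(α−1) = 0.165^(-0.01630) = 1.029805
δ_res = (-11.2 + 1000) × 1.029805 − 1000 = 1018.271 − 1000 = 18.27‰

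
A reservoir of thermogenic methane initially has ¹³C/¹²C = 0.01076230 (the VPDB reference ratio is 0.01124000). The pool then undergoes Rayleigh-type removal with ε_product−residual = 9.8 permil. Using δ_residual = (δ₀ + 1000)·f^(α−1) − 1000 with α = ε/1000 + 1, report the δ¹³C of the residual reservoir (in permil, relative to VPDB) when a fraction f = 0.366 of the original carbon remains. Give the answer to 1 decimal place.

δ₀ = (0.01076230/0.01124000 − 1)×1000 = (0.957500 − 1)×1000 = -42.500 permil
α − 1 = ε/1000 = 0.0098
f^(α−1) = 0.366^(0.0098) = 0.990198
δ_res = (-42.500 + 1000) × 0.990198 − 1000 = 948.115 − 1000 = -51.89 permil

-51.9 permil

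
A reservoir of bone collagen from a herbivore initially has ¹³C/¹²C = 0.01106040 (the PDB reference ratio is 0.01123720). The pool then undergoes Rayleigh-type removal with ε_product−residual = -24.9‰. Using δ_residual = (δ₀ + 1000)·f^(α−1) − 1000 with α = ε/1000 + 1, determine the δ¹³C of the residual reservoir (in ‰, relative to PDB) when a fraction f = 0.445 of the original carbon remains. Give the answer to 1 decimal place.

δ₀ = (0.01106040/0.01123720 − 1)×1000 = (0.984267 − 1)×1000 = -15.733‰
α − 1 = ε/1000 = -0.0249
f^(α−1) = 0.445^(-0.0249) = 1.020366
δ_res = (-15.733 + 1000) × 1.020366 − 1000 = 1004.312 − 1000 = 4.31‰

4.3‰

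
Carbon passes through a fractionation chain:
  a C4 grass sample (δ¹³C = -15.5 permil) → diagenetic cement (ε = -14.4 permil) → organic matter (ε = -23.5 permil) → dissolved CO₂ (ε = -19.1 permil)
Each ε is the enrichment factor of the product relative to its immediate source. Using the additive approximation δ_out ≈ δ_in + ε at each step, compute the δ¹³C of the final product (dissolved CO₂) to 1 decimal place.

step 1: δ ≈ -15.5 + (-14.4) = -29.9 permil
step 2: δ ≈ -29.9 + (-23.5) = -53.4 permil
step 3: δ ≈ -53.4 + (-19.1) = -72.5 permil

-72.5 permil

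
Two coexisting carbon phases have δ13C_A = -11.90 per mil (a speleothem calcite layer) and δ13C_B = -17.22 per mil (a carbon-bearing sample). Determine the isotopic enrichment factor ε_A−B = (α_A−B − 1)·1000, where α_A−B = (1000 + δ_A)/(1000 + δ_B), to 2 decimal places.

α_A−B = (1000 + -11.90) / (1000 + -17.22) = 988.10 / 982.78 = 1.005413
ε_A−B = (1.005413 − 1) × 1000 = 5.413 per mil
(The approximation ε ≈ δ_A − δ_B would give 5.32 per mil.)

5.41 per mil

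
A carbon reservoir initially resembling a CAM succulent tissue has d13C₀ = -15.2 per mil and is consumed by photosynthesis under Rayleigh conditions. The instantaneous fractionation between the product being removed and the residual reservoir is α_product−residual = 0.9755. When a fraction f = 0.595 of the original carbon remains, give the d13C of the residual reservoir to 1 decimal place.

-2.6 per mil

Rayleigh residual: δ_res = (δ₀ + 1000)·f^(α−1) − 1000
α − 1 = -0.02450
f^(α−1) = 0.595^(-0.02450) = 1.012801
δ_res = (-15.2 + 1000) × 1.012801 − 1000 = 997.407 − 1000 = -2.59 per mil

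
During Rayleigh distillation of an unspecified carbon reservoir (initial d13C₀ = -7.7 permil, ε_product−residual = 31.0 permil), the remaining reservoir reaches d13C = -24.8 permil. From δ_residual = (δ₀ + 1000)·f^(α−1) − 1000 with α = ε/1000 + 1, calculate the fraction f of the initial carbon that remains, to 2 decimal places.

α − 1 = ε/1000 = 0.0310
(δ_res + 1000)/(δ₀ + 1000) = (-24.8 + 1000)/(-7.7 + 1000) = 975.2/992.3 = 0.982767
f = 0.982767^(1/0.0310) = exp(ln(0.982767)/0.0310) = exp(-0.01738/0.0310)
f = exp(-0.5607) = 0.5708

0.57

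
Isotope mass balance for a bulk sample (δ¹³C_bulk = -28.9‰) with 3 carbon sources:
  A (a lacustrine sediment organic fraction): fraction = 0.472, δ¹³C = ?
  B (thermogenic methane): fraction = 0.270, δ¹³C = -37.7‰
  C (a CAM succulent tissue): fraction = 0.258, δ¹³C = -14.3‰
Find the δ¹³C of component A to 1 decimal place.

Isotope mass balance: δ_bulk = Σ fᵢ·δᵢ.
-28.9 = 0.472×δ_A + 0.270×(-37.7) + 0.258×(-14.3)
0.472·δ_A = -28.9 − (-13.868) = -15.032
δ_A = -15.032 / 0.472 = -31.85‰

-31.8‰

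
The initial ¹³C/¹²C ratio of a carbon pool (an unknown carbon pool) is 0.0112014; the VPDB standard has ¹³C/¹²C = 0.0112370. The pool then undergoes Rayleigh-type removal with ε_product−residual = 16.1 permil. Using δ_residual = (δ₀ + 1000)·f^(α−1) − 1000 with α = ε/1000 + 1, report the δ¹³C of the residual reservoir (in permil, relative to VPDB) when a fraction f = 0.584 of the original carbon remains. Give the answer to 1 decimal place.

-11.8 permil

δ₀ = (0.0112014/0.0112370 − 1)×1000 = (0.996832 − 1)×1000 = -3.168 permil
α − 1 = ε/1000 = 0.0161
f^(α−1) = 0.584^(0.0161) = 0.991378
δ_res = (-3.168 + 1000) × 0.991378 − 1000 = 988.237 − 1000 = -11.76 permil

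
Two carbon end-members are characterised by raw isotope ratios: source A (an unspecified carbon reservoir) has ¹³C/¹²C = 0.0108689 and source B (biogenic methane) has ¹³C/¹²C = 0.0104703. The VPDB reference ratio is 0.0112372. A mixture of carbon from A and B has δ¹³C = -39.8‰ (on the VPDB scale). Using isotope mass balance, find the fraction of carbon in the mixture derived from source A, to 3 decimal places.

0.802

δ_A = (0.0108689/0.0112372 − 1)×1000 = (0.967225 − 1)×1000 = -32.775‰
δ_B = (0.0104703/0.0112372 − 1)×1000 = (0.931753 − 1)×1000 = -68.247‰
f_A = (δ_mix − δ_B)/(δ_A − δ_B) = (-39.8 − (-68.247))/(-32.775 − (-68.247))
f_A = 28.447 / 35.471 = 0.8020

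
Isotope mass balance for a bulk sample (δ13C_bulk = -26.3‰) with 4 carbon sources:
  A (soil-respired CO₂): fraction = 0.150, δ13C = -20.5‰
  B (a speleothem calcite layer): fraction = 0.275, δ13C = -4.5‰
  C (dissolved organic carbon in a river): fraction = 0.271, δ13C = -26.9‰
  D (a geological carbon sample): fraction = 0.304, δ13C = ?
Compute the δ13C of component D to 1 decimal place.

Isotope mass balance: δ_bulk = Σ fᵢ·δᵢ.
-26.3 = 0.150×(-20.5) + 0.275×(-4.5) + 0.271×(-26.9) + 0.304×δ_D
0.304·δ_D = -26.3 − (-11.602) = -14.698
δ_D = -14.698 / 0.304 = -48.35‰

-48.3‰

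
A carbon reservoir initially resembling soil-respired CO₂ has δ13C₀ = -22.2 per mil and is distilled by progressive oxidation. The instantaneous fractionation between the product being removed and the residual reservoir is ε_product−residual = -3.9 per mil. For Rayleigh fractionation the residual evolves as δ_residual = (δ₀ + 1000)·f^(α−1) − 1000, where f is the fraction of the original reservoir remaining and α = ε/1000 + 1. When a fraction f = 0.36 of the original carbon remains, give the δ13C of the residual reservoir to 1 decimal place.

Rayleigh residual: δ_res = (δ₀ + 1000)·f^(α−1) − 1000
α = ε/1000 + 1 = 0.99610, so α − 1 = -0.00390
f^(α−1) = 0.36^(-0.00390) = 1.003992
δ_res = (-22.2 + 1000) × 1.003992 − 1000 = 981.704 − 1000 = -18.30 per mil

-18.3 per mil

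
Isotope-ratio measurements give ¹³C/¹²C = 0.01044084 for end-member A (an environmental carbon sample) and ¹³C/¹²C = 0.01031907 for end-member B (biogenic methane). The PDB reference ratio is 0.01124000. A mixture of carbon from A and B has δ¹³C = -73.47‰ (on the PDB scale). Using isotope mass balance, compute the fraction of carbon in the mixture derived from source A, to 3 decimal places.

δ_A = (0.01044084/0.01124000 − 1)×1000 = (0.928900 − 1)×1000 = -71.100‰
δ_B = (0.01031907/0.01124000 − 1)×1000 = (0.918067 − 1)×1000 = -81.933‰
f_A = (δ_mix − δ_B)/(δ_A − δ_B) = (-73.47 − (-81.933))/(-71.100 − (-81.933))
f_A = 8.463 / 10.834 = 0.7812

0.781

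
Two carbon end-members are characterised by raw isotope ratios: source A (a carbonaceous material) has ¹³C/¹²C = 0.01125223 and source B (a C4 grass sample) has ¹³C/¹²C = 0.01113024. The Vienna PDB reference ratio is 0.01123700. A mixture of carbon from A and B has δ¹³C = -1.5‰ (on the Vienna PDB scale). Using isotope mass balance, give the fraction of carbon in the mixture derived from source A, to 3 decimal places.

δ_A = (0.01125223/0.01123700 − 1)×1000 = (1.001355 − 1)×1000 = 1.355‰
δ_B = (0.01113024/0.01123700 − 1)×1000 = (0.990499 − 1)×1000 = -9.501‰
f_A = (δ_mix − δ_B)/(δ_A − δ_B) = (-1.5 − (-9.501))/(1.355 − (-9.501))
f_A = 8.001 / 10.856 = 0.7370

0.737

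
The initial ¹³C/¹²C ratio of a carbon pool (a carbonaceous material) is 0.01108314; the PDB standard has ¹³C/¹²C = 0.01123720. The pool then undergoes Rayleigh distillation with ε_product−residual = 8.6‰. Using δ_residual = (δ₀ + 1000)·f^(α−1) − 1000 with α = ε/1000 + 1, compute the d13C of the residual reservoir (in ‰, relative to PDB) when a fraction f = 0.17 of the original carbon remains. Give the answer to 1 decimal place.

-28.6‰

δ₀ = (0.01108314/0.01123720 − 1)×1000 = (0.986290 − 1)×1000 = -13.710‰
α − 1 = ε/1000 = 0.0086
f^(α−1) = 0.17^(0.0086) = 0.984877
δ_res = (-13.710 + 1000) × 0.984877 − 1000 = 971.374 − 1000 = -28.63‰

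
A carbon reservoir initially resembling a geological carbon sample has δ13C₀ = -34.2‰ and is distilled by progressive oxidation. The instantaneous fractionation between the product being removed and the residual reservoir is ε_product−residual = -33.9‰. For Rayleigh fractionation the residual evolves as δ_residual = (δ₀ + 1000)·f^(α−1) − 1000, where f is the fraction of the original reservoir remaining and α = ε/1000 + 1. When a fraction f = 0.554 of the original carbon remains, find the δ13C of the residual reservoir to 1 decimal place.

Rayleigh residual: δ_res = (δ₀ + 1000)·f^(α−1) − 1000
α = ε/1000 + 1 = 0.96610, so α − 1 = -0.03390
f^(α−1) = 0.554^(-0.03390) = 1.020223
δ_res = (-34.2 + 1000) × 1.020223 − 1000 = 985.331 − 1000 = -14.67‰

-14.7‰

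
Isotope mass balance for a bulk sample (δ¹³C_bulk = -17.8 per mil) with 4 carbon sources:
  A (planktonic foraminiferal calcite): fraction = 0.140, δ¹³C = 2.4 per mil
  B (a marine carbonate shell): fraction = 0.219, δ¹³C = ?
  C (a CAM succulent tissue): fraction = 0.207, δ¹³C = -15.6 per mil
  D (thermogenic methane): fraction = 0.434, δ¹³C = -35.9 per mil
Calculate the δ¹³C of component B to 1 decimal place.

3.1 per mil

Isotope mass balance: δ_bulk = Σ fᵢ·δᵢ.
-17.8 = 0.140×(2.4) + 0.219×δ_B + 0.207×(-15.6) + 0.434×(-35.9)
0.219·δ_B = -17.8 − (-18.474) = 0.674
δ_B = 0.674 / 0.219 = 3.08 per mil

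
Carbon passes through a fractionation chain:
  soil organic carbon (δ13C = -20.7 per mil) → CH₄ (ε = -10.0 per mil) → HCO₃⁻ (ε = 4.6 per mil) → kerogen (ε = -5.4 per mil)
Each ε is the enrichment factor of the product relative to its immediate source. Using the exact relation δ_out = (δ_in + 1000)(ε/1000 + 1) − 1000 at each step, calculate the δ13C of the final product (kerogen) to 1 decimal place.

-31.3 per mil

step 1: δ = (-20.70 + 1000)·(-10.0/1000 + 1) − 1000 = -30.49 per mil
step 2: δ = (-30.49 + 1000)·(4.6/1000 + 1) − 1000 = -26.03 per mil
step 3: δ = (-26.03 + 1000)·(-5.4/1000 + 1) − 1000 = -31.29 per mil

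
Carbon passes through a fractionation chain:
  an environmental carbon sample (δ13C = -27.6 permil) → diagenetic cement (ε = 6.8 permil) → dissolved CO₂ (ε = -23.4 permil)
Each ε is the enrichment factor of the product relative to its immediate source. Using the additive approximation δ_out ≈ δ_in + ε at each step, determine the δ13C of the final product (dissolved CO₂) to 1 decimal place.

-44.2 permil

step 1: δ ≈ -27.6 + (6.8) = -20.8 permil
step 2: δ ≈ -20.8 + (-23.4) = -44.2 permil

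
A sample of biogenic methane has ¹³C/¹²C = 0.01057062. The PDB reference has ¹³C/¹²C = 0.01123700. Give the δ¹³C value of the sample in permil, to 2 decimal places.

-59.30 permil

δ¹³C = (R_sample / R_standard − 1) × 1000
R_sample / R_standard = 0.01057062 / 0.01123700 = 0.940698
δ¹³C = (0.940698 − 1) × 1000 = -59.302 permil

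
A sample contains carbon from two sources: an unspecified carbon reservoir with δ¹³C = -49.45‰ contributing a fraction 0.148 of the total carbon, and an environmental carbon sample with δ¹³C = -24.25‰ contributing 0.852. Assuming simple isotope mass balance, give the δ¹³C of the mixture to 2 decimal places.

-27.98‰

δ_mix = f_A·δ_A + f_B·δ_B
δ_mix = 0.148 × (-49.45) + 0.852 × (-24.25)
δ_mix = -7.319 + -20.661 = -27.980‰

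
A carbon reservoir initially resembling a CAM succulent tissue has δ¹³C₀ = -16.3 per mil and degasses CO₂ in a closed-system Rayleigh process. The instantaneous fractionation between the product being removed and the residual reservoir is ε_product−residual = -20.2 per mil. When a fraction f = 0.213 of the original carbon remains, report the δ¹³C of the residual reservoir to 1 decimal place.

14.9 per mil

Rayleigh residual: δ_res = (δ₀ + 1000)·f^(α−1) − 1000
α = ε/1000 + 1 = 0.97980, so α − 1 = -0.02020
f^(α−1) = 0.213^(-0.02020) = 1.031732
δ_res = (-16.3 + 1000) × 1.031732 − 1000 = 1014.914 − 1000 = 14.91 per mil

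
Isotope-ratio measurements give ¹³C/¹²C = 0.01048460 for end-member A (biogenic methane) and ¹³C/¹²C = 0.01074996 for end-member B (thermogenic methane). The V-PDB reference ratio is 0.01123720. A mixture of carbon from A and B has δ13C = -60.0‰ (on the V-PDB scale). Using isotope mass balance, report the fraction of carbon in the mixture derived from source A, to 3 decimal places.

0.705

δ_A = (0.01048460/0.01123720 − 1)×1000 = (0.933026 − 1)×1000 = -66.974‰
δ_B = (0.01074996/0.01123720 − 1)×1000 = (0.956640 − 1)×1000 = -43.360‰
f_A = (δ_mix − δ_B)/(δ_A − δ_B) = (-60.0 − (-43.360))/(-66.974 − (-43.360))
f_A = -16.640 / -23.614 = 0.7047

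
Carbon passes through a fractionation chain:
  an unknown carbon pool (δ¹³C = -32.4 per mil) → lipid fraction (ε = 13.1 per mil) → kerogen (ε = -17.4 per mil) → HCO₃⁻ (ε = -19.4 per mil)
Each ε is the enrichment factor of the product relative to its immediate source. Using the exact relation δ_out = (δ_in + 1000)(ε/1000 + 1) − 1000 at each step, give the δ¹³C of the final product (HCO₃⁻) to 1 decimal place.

step 1: δ = (-32.40 + 1000)·(13.1/1000 + 1) − 1000 = -19.72 per mil
step 2: δ = (-19.72 + 1000)·(-17.4/1000 + 1) − 1000 = -36.78 per mil
step 3: δ = (-36.78 + 1000)·(-19.4/1000 + 1) − 1000 = -55.47 per mil

-55.5 per mil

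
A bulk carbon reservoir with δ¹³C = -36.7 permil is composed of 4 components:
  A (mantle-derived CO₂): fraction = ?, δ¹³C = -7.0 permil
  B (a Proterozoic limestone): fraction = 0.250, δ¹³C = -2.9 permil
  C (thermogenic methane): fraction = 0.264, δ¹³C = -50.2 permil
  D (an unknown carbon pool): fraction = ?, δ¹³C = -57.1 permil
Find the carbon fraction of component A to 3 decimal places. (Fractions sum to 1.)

0.100

Let f_A and f_D be the unknown fractions; fractions sum to 1 so f_A + f_D = 0.486.
Mass balance: Σ fᵢ·δᵢ = δ_bulk ⇒ f_A·(-7.0) + f_D·(-57.1) = -36.7 − (-13.978) = -22.722
Substitute f_D = 0.486 − f_A:
f_A·(-7.0 − -57.1) = -22.722 − 0.486×(-57.1) = 5.028
f_A = 5.028 / 50.1 = 0.1004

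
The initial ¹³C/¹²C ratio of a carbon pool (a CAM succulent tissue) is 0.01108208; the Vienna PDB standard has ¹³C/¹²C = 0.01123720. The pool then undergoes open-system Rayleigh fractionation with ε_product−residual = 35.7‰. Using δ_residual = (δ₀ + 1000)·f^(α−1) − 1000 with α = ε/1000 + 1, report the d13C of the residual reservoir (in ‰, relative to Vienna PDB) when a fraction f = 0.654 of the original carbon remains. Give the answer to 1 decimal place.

δ₀ = (0.01108208/0.01123720 − 1)×1000 = (0.986196 − 1)×1000 = -13.804‰
α − 1 = ε/1000 = 0.0357
f^(α−1) = 0.654^(0.0357) = 0.984954
δ_res = (-13.804 + 1000) × 0.984954 − 1000 = 971.358 − 1000 = -28.64‰

-28.6‰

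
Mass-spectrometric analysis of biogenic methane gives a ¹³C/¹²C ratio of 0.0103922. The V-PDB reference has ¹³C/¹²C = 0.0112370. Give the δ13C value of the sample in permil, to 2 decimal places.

δ13C = (R_sample / R_standard − 1) × 1000
R_sample / R_standard = 0.0103922 / 0.0112370 = 0.924820
δ13C = (0.924820 − 1) × 1000 = -75.180 permil

-75.18 permil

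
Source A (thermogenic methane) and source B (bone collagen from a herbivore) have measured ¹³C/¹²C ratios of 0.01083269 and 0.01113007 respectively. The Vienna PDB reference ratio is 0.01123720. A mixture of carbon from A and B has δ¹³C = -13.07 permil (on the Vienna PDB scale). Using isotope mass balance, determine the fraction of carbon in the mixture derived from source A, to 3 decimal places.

δ_A = (0.01083269/0.01123720 − 1)×1000 = (0.964003 − 1)×1000 = -35.997 permil
δ_B = (0.01113007/0.01123720 − 1)×1000 = (0.990466 − 1)×1000 = -9.534 permil
f_A = (δ_mix − δ_B)/(δ_A − δ_B) = (-13.07 − (-9.534))/(-35.997 − (-9.534))
f_A = -3.536 / -26.464 = 0.1336

0.134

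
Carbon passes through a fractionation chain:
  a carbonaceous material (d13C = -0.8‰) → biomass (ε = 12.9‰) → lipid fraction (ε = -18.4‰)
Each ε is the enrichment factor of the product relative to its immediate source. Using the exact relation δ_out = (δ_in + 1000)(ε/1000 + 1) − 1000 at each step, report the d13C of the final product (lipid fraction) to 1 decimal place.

-6.5‰

step 1: δ = (-0.80 + 1000)·(12.9/1000 + 1) − 1000 = 12.09‰
step 2: δ = (12.09 + 1000)·(-18.4/1000 + 1) − 1000 = -6.53‰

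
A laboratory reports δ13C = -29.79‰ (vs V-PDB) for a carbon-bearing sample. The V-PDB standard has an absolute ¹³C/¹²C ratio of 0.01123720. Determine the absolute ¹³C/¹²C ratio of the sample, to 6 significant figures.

0.0109024

R_sample = R_standard × (δ13C/1000 + 1)
R_sample = 0.01123720 × (-29.79/1000 + 1) = 0.01123720 × 0.970210
R_sample = 0.0109024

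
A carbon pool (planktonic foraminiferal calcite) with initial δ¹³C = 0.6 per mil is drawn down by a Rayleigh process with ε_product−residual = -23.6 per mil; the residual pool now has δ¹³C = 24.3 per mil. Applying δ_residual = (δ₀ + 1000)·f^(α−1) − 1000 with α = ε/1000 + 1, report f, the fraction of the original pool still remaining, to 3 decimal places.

0.371

α − 1 = ε/1000 = -0.0236
(δ_res + 1000)/(δ₀ + 1000) = (24.3 + 1000)/(0.6 + 1000) = 1024.3/1000.6 = 1.023686
f = 1.023686^(1/-0.0236) = exp(ln(1.023686)/-0.0236) = exp(0.02341/-0.0236)
f = exp(-0.9919) = 0.3709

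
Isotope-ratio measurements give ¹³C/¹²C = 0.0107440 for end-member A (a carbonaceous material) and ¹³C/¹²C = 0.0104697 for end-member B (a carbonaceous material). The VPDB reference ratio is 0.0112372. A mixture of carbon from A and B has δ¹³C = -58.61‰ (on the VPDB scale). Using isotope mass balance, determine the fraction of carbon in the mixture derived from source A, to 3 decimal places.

0.397

δ_A = (0.0107440/0.0112372 − 1)×1000 = (0.956110 − 1)×1000 = -43.890‰
δ_B = (0.0104697/0.0112372 − 1)×1000 = (0.931700 − 1)×1000 = -68.300‰
f_A = (δ_mix − δ_B)/(δ_A − δ_B) = (-58.61 − (-68.300))/(-43.890 − (-68.300))
f_A = 9.690 / 24.410 = 0.3970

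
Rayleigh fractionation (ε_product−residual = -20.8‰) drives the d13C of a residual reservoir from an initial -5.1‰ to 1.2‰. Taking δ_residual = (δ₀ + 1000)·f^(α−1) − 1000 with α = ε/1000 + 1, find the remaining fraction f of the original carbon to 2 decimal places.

α − 1 = ε/1000 = -0.0208
(δ_res + 1000)/(δ₀ + 1000) = (1.2 + 1000)/(-5.1 + 1000) = 1001.2/994.9 = 1.006332
f = 1.006332^(1/-0.0208) = exp(ln(1.006332)/-0.0208) = exp(0.00631/-0.0208)
f = exp(-0.3035) = 0.7382

0.74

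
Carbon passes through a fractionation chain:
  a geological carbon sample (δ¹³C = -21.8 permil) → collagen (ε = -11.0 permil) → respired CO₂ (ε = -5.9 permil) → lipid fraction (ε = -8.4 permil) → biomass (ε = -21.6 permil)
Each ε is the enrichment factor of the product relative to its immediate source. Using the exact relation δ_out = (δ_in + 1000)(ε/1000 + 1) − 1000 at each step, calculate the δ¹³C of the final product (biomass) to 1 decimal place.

-66.9 permil

step 1: δ = (-21.80 + 1000)·(-11.0/1000 + 1) − 1000 = -32.56 permil
step 2: δ = (-32.56 + 1000)·(-5.9/1000 + 1) − 1000 = -38.27 permil
step 3: δ = (-38.27 + 1000)·(-8.4/1000 + 1) − 1000 = -46.35 permil
step 4: δ = (-46.35 + 1000)·(-21.6/1000 + 1) − 1000 = -66.95 permil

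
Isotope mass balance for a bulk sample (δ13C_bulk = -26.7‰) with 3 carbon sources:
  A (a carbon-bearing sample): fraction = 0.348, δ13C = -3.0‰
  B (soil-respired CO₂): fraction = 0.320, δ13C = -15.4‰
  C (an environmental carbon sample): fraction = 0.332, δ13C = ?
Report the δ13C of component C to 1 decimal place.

Isotope mass balance: δ_bulk = Σ fᵢ·δᵢ.
-26.7 = 0.348×(-3.0) + 0.320×(-15.4) + 0.332×δ_C
0.332·δ_C = -26.7 − (-5.972) = -20.728
δ_C = -20.728 / 0.332 = -62.43‰

-62.4‰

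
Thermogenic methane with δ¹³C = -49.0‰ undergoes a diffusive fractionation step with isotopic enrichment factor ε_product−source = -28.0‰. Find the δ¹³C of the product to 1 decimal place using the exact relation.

Exactly, δ_product = (δ_source + 1000)·(ε/1000 + 1) − 1000.
δ_product = (-49.0 + 1000) × (-28.0/1000 + 1) − 1000
δ_product = -75.63‰

-75.6‰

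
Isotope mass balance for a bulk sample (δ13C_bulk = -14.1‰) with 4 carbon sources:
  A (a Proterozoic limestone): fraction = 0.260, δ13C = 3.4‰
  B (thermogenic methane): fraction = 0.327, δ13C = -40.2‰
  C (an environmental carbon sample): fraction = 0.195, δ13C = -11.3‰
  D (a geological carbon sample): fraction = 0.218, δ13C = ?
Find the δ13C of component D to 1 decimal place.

Isotope mass balance: δ_bulk = Σ fᵢ·δᵢ.
-14.1 = 0.260×(3.4) + 0.327×(-40.2) + 0.195×(-11.3) + 0.218×δ_D
0.218·δ_D = -14.1 − (-14.465) = 0.365
δ_D = 0.365 / 0.218 = 1.67‰

1.7‰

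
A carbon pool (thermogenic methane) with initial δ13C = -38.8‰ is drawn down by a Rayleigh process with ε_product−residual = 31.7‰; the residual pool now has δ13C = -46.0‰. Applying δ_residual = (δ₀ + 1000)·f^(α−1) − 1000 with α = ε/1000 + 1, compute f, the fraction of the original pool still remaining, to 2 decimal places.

0.79

α − 1 = ε/1000 = 0.0317
(δ_res + 1000)/(δ₀ + 1000) = (-46.0 + 1000)/(-38.8 + 1000) = 954.0/961.2 = 0.992509
f = 0.992509^(1/0.0317) = exp(ln(0.992509)/0.0317) = exp(-0.00752/0.0317)
f = exp(-0.2372) = 0.7888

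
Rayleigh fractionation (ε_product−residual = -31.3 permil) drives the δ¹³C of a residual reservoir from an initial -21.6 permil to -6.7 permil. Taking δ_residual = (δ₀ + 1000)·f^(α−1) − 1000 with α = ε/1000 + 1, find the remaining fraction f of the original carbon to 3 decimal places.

0.617

α − 1 = ε/1000 = -0.0313
(δ_res + 1000)/(δ₀ + 1000) = (-6.7 + 1000)/(-21.6 + 1000) = 993.3/978.4 = 1.015229
f = 1.015229^(1/-0.0313) = exp(ln(1.015229)/-0.0313) = exp(0.01511/-0.0313)
f = exp(-0.4829) = 0.6170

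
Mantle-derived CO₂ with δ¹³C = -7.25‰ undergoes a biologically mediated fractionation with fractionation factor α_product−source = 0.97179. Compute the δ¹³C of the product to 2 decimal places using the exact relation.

-35.26‰

δ_product = (δ_source + 1000)·α − 1000
δ_product = (-7.25 + 1000) × 0.97179 − 1000
δ_product = 964.745 − 1000 = -35.255‰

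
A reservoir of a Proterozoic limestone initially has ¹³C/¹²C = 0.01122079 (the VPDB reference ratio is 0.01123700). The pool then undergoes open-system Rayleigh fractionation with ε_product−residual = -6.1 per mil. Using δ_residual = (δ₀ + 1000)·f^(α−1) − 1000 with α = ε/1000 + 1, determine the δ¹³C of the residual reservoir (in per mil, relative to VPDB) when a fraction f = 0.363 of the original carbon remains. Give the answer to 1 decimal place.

4.7 per mil

δ₀ = (0.01122079/0.01123700 − 1)×1000 = (0.998557 − 1)×1000 = -1.443 per mil
α − 1 = ε/1000 = -0.0061
f^(α−1) = 0.363^(-0.0061) = 1.006201
δ_res = (-1.443 + 1000) × 1.006201 − 1000 = 1004.749 − 1000 = 4.75 per mil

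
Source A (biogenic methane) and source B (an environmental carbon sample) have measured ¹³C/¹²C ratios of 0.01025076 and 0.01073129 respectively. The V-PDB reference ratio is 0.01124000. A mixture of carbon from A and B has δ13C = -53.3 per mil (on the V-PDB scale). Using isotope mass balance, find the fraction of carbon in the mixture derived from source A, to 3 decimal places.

0.188

δ_A = (0.01025076/0.01124000 − 1)×1000 = (0.911989 − 1)×1000 = -88.011 per mil
δ_B = (0.01073129/0.01124000 − 1)×1000 = (0.954741 − 1)×1000 = -45.259 per mil
f_A = (δ_mix − δ_B)/(δ_A − δ_B) = (-53.3 − (-45.259))/(-88.011 − (-45.259))
f_A = -8.041 / -42.752 = 0.1881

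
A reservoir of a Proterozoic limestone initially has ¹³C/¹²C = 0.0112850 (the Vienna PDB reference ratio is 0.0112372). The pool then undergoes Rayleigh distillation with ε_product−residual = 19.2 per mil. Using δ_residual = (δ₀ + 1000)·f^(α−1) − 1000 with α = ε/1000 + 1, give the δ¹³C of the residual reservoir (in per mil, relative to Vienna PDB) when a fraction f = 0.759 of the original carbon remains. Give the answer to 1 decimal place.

δ₀ = (0.0112850/0.0112372 − 1)×1000 = (1.004254 − 1)×1000 = 4.254 per mil
α − 1 = ε/1000 = 0.0192
f^(α−1) = 0.759^(0.0192) = 0.994720
δ_res = (4.254 + 1000) × 0.994720 − 1000 = 998.951 − 1000 = -1.05 per mil

-1.0 per mil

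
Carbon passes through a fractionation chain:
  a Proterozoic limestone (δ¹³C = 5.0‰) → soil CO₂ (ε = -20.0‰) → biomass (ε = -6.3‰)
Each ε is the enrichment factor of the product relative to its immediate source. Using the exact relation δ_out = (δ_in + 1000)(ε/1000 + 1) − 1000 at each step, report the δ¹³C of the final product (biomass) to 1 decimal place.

step 1: δ = (5.00 + 1000)·(-20.0/1000 + 1) − 1000 = -15.10‰
step 2: δ = (-15.10 + 1000)·(-6.3/1000 + 1) − 1000 = -21.30‰

-21.3‰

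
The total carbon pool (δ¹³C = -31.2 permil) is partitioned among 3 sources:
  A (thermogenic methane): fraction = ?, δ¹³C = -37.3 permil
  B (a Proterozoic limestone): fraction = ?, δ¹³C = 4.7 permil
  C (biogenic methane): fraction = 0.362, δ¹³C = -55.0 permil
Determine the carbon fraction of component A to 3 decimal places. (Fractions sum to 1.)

Let f_A and f_B be the unknown fractions; fractions sum to 1 so f_A + f_B = 0.638.
Mass balance: Σ fᵢ·δᵢ = δ_bulk ⇒ f_A·(-37.3) + f_B·(4.7) = -31.2 − (-19.910) = -11.290
Substitute f_B = 0.638 − f_A:
f_A·(-37.3 − 4.7) = -11.290 − 0.638×(4.7) = -14.289
f_A = -14.289 / -42.0 = 0.3402

0.340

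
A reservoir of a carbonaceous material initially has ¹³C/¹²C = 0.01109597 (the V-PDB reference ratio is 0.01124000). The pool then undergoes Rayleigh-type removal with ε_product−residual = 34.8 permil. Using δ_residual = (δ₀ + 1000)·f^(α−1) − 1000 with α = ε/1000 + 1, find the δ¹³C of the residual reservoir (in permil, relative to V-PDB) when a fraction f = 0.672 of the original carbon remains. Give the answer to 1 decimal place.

-26.4 permil

δ₀ = (0.01109597/0.01124000 − 1)×1000 = (0.987186 − 1)×1000 = -12.814 permil
α − 1 = ε/1000 = 0.0348
f^(α−1) = 0.672^(0.0348) = 0.986262
δ_res = (-12.814 + 1000) × 0.986262 − 1000 = 973.624 − 1000 = -26.38 permil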